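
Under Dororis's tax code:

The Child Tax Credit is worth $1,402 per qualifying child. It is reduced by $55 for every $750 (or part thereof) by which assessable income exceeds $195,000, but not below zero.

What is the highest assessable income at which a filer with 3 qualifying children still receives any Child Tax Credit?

Full credit = 3 × $1,402 = $4,206.
After 76 increments the reduction is 76 × $55 = $4,180, leaving $26; one more increment wipes it out. Increment 76 ends at excess 76 × $750 = $57,000, so the highest qualifying income is $195,000 + $57,000 = $252,000.

$252,000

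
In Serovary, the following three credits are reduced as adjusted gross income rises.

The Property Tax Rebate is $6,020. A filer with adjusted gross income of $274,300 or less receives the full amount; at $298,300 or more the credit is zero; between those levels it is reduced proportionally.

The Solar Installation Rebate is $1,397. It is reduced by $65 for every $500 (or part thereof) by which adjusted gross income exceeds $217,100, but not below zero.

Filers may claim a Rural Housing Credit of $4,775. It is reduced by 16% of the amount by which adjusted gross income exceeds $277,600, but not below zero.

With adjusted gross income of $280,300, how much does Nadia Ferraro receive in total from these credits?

Property Tax Rebate: $280,300 is $6,000 into a $24,000 phase-out range, leaving 18,000/24,000 of the credit: $6,020 × 18,000/24,000 = $4,515.
Solar Installation Rebate: income exceeds $217,100 by $63,200 → 127 increments × $65 = $8,255 ≥ base, so the credit is $0.
Rural Housing Credit: 16% of the $2,700 excess over $277,600 is $432; credit = $4,775 − $432 = $4,343.
Total: $4,515 + $0 + $4,343 = $8,858.

$8,858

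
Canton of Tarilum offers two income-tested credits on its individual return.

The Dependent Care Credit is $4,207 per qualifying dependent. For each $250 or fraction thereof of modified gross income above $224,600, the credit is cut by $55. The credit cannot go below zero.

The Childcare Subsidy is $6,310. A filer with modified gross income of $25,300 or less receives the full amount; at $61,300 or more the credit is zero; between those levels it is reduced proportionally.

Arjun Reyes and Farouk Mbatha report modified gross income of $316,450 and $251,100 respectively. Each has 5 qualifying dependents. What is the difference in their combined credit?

Arjun ($316,450): Dependent Care Credit: base = 5 × $4,207 = $21,035. income exceeds $224,600 by $91,850, which is 368 full-or-partial $250 increments; reduction = 368 × $55 = $20,240, leaving $795. Childcare Subsidy: $316,450 is at or above $61,300, so the credit is $0. total $795 + $0 = $795
Farouk ($251,100): Dependent Care Credit: base = 5 × $4,207 = $21,035. income exceeds $224,600 by $26,500, which is 106 full-or-partial $250 increments; reduction = 106 × $55 = $5,830, leaving $15,205. Childcare Subsidy: $251,100 is at or above $61,300, so the credit is $0. total $15,205 + $0 = $15,205
Difference: |$795 − $15,205| = $14,410.

$14,410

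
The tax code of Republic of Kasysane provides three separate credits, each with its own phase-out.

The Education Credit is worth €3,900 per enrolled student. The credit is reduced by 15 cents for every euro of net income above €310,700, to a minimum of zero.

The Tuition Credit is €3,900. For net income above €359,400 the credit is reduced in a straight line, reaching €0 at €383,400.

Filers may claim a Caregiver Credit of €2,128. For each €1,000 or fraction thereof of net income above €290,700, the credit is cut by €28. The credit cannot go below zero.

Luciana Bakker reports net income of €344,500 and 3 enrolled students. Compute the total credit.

Education Credit: base = 3 × €3,900 = €11,700. 15% of the €33,800 excess over €310,700 is €5,070; credit = €11,700 − €5,070 = €6,630.
Tuition Credit: €344,500 is at or below the €359,400 threshold, so the full €3,900 applies.
Caregiver Credit: income exceeds €290,700 by €53,800, which is 54 full-or-partial €1,000 increments; reduction = 54 × €28 = €1,512, leaving €616.
Total: €6,630 + €3,900 + €616 = €11,146.

€11,146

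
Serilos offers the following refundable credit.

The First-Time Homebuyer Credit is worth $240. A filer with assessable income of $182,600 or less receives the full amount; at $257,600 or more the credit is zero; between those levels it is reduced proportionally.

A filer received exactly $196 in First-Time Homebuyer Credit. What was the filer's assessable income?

$196 is 196/240 of the full $240, so 44/240 of the $75,000 range has been used: income = $182,600 + $75,000 × 44/240 = $196,350.

$196,350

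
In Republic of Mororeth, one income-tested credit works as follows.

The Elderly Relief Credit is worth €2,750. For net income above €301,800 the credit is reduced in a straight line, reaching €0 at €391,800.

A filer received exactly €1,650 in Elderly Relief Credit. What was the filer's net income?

€1,650 is 1,650/2,750 of the full €2,750, so 1,100/2,750 of the €90,000 range has been used: income = €301,800 + €90,000 × 1,100/2,750 = €337,800.

€337,800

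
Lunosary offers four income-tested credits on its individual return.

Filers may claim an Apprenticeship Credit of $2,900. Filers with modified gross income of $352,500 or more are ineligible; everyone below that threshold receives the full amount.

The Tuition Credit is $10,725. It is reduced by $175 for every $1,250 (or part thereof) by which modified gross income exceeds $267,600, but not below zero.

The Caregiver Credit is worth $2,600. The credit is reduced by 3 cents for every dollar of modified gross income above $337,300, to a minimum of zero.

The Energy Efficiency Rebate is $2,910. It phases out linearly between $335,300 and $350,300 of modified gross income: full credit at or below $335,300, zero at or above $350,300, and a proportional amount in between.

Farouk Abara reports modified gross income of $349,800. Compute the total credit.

$5,222

Apprenticeship Credit: $349,800 is below the $352,500 cutoff, so the full $2,900 applies.
Tuition Credit: income exceeds $267,600 by $82,200 → 66 increments × $175 = $11,550 ≥ base, so the credit is $0.
Caregiver Credit: 3% of the $12,500 excess over $337,300 is $375; credit = $2,600 − $375 = $2,225.
Energy Efficiency Rebate: $349,800 is $14,500 into a $15,000 phase-out range, leaving 500/15,000 of the credit: $2,910 × 500/15,000 = $97.
Total: $2,900 + $0 + $2,225 + $97 = $5,222.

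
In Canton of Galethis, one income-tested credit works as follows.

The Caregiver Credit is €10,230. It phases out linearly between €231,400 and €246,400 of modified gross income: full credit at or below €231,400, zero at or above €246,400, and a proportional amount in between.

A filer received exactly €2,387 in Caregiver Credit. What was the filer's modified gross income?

€2,387 is 2,387/10,230 of the full €10,230, so 7,843/10,230 of the €15,000 range has been used: income = €231,400 + €15,000 × 7,843/10,230 = €242,900.

€242,900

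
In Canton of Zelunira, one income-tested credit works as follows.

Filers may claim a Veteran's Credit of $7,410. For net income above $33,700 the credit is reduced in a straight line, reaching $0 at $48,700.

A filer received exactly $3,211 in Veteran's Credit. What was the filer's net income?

$3,211 is 3,211/7,410 of the full $7,410, so 4,199/7,410 of the $15,000 range has been used: income = $33,700 + $15,000 × 4,199/7,410 = $42,200.

$42,200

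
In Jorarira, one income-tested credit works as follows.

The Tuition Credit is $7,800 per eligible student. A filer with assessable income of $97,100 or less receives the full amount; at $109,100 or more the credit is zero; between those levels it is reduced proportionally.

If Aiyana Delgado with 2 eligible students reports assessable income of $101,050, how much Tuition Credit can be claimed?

Tuition Credit: base = 2 × $7,800 = $15,600. $101,050 is $3,950 into a $12,000 phase-out range, leaving 8,050/12,000 of the credit: $15,600 × 8,050/12,000 = $10,465.

$10,465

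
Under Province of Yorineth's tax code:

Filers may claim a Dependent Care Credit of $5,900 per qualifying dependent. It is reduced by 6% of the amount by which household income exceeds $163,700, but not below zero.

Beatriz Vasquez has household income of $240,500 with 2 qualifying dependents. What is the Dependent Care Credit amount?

$7,192

Dependent Care Credit: base = 2 × $5,900 = $11,800. 6% of the $76,800 excess over $163,700 is $4,608; credit = $11,800 − $4,608 = $7,192.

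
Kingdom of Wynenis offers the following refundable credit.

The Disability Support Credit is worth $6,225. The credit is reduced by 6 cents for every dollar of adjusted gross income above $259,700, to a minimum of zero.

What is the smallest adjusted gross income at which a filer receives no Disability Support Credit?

The credit falls by 6% of each dollar above $259,700, so it reaches zero when the excess is $6,225 / 6% = $103,750: income = $259,700 + $103,750 = $363,450.

$363,450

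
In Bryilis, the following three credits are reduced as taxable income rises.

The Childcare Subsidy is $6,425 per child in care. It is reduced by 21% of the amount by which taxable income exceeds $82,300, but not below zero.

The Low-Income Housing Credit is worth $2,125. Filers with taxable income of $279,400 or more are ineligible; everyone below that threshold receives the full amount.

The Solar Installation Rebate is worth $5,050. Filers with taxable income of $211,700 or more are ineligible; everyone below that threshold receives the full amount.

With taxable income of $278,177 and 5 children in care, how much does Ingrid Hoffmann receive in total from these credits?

$2,125

Childcare Subsidy: base = 5 × $6,425 = $32,125. 21% of the $195,877 excess over $82,300 is $41,134.17 ≥ base, so the credit is $0.
Low-Income Housing Credit: $278,177 is below the $279,400 cutoff, so the full $2,125 applies.
Solar Installation Rebate: $278,177 meets or exceeds the $211,700 cutoff, so the credit is $0.
Total: $0 + $2,125 + $0 = $2,125.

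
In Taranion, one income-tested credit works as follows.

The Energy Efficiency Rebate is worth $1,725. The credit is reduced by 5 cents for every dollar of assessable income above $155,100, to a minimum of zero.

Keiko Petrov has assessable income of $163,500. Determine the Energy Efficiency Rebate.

Energy Efficiency Rebate: 5% of the $8,400 excess over $155,100 is $420; credit = $1,725 − $420 = $1,305.

$1,305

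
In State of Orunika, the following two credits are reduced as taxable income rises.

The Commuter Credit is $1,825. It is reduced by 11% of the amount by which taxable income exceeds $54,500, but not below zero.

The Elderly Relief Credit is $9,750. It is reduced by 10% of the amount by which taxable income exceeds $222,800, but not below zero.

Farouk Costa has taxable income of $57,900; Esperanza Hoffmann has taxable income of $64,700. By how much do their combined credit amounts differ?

$748

Farouk ($57,900): Commuter Credit: 11% of the $3,400 excess over $54,500 is $374; credit = $1,825 − $374 = $1,451. Elderly Relief Credit: $57,900 is at or below the $222,800 threshold, so the full $9,750 applies. total $1,451 + $9,750 = $11,201
Esperanza ($64,700): Commuter Credit: 11% of the $10,200 excess over $54,500 is $1,122; credit = $1,825 − $1,122 = $703. Elderly Relief Credit: $64,700 is at or below the $222,800 threshold, so the full $9,750 applies. total $703 + $9,750 = $10,453
Difference: |$11,201 − $10,453| = $748.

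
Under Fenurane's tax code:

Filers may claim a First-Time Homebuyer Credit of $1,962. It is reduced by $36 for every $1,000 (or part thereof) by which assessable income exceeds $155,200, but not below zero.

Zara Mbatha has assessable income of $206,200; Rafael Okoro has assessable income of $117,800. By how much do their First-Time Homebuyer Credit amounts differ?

$1,836

Zara ($206,200): First-Time Homebuyer Credit: income exceeds $155,200 by $51,000, which is 51 full-or-partial $1,000 increments; reduction = 51 × $36 = $1,836, leaving $126.
Rafael ($117,800): First-Time Homebuyer Credit: $117,800 is at or below the $155,200 threshold, so the full $1,962 applies.
Difference: |$126 − $1,962| = $1,836.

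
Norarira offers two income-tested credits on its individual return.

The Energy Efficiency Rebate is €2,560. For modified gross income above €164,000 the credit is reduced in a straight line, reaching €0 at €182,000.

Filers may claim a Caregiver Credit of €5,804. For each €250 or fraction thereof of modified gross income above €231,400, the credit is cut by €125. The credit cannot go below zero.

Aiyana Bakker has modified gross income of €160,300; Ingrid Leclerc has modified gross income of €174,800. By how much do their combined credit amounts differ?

€1,536

Aiyana (€160,300): Energy Efficiency Rebate: €160,300 is at or below the €164,000 threshold, so the full €2,560 applies. Caregiver Credit: €160,300 is at or below the €231,400 threshold, so the full €5,804 applies. total €2,560 + €5,804 = €8,364
Ingrid (€174,800): Energy Efficiency Rebate: €174,800 is €10,800 into a €18,000 phase-out range, leaving 7,200/18,000 of the credit: €2,560 × 7,200/18,000 = €1,024. Caregiver Credit: €174,800 is at or below the €231,400 threshold, so the full €5,804 applies. total €1,024 + €5,804 = €6,828
Difference: |€8,364 − €6,828| = €1,536.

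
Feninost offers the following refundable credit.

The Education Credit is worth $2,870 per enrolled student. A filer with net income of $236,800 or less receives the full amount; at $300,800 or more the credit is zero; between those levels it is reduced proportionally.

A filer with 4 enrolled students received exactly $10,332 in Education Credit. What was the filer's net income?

$243,200

Full credit = 4 × $2,870 = $11,480.
$10,332 is 10,332/11,480 of the full $11,480, so 1,148/11,480 of the $64,000 range has been used: income = $236,800 + $64,000 × 1,148/11,480 = $243,200.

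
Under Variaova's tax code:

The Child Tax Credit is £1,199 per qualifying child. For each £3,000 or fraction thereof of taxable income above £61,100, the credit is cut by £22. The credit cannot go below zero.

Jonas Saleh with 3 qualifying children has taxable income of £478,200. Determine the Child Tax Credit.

£517

Child Tax Credit: base = 3 × £1,199 = £3,597. income exceeds £61,100 by £417,100, which is 140 full-or-partial £3,000 increments; reduction = 140 × £22 = £3,080, leaving £517.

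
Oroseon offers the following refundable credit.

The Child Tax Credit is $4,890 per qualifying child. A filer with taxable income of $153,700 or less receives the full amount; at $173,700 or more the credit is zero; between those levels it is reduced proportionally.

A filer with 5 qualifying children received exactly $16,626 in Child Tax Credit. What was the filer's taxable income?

$160,100

Full credit = 5 × $4,890 = $24,450.
$16,626 is 16,626/24,450 of the full $24,450, so 7,824/24,450 of the $20,000 range has been used: income = $153,700 + $20,000 × 7,824/24,450 = $160,100.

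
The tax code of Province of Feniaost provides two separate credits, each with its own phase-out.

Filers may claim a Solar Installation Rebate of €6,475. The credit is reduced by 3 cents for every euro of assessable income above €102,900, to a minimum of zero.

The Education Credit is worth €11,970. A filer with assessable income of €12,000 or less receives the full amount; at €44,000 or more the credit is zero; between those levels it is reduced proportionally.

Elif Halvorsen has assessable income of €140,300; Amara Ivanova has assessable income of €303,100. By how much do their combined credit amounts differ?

Elif (€140,300): Solar Installation Rebate: 3% of the €37,400 excess over €102,900 is €1,122; credit = €6,475 − €1,122 = €5,353. Education Credit: €140,300 is at or above €44,000, so the credit is €0. total €5,353 + €0 = €5,353
Amara (€303,100): Solar Installation Rebate: 3% of the €200,200 excess over €102,900 is €6,006; credit = €6,475 − €6,006 = €469. Education Credit: €303,100 is at or above €44,000, so the credit is €0. total €469 + €0 = €469
Difference: |€5,353 − €469| = €4,884.

€4,884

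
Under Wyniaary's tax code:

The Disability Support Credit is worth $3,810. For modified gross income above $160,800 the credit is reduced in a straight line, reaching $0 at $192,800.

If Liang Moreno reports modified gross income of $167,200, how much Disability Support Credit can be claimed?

Disability Support Credit: $167,200 is $6,400 into a $32,000 phase-out range, leaving 25,600/32,000 of the credit: $3,810 × 25,600/32,000 = $3,048.

$3,048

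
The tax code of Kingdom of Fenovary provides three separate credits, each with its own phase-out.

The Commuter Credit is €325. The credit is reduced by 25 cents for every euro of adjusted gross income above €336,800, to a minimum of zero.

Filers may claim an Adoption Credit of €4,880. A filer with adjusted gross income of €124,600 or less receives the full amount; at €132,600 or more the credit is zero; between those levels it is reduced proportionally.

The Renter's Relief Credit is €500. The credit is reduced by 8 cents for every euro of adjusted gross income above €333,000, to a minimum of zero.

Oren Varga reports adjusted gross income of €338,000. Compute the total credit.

Commuter Credit: 25% of the €1,200 excess over €336,800 is €300; credit = €325 − €300 = €25.
Adoption Credit: €338,000 is at or above €132,600, so the credit is €0.
Renter's Relief Credit: 8% of the €5,000 excess over €333,000 is €400; credit = €500 − €400 = €100.
Total: €25 + €0 + €100 = €125.

€125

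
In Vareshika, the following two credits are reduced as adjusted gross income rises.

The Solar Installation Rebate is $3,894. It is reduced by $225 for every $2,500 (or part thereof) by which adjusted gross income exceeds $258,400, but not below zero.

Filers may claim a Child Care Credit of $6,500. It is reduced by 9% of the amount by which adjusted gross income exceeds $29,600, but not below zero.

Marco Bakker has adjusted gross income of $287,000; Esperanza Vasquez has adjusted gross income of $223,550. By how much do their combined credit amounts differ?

$2,700

Marco ($287,000): Solar Installation Rebate: income exceeds $258,400 by $28,600, which is 12 full-or-partial $2,500 increments; reduction = 12 × $225 = $2,700, leaving $1,194. Child Care Credit: 9% of the $257,400 excess over $29,600 is $23,166 ≥ base, so the credit is $0. total $1,194 + $0 = $1,194
Esperanza ($223,550): Solar Installation Rebate: $223,550 is at or below the $258,400 threshold, so the full $3,894 applies. Child Care Credit: 9% of the $193,950 excess over $29,600 is $17,455.50 ≥ base, so the credit is $0. total $3,894 + $0 = $3,894
Difference: |$1,194 − $3,894| = $2,700.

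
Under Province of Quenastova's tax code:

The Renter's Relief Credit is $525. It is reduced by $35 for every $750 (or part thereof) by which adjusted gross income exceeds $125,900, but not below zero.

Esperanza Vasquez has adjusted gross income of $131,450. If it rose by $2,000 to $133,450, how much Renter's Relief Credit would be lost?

At $131,450 — income exceeds $125,900 by $5,550, which is 8 full-or-partial $750 increments; reduction = 8 × $35 = $280, leaving $245.
At $133,450 — income exceeds $125,900 by $7,550, which is 11 full-or-partial $750 increments; reduction = 11 × $35 = $385, leaving $140.
Lost: $245 − $140 = $105.

$105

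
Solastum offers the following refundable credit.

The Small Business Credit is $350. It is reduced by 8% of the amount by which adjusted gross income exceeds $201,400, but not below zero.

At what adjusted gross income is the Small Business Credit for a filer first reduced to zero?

The credit falls by 8% of each dollar above $201,400, so it reaches zero when the excess is $350 / 8% = $4,375: income = $201,400 + $4,375 = $205,775.

$205,775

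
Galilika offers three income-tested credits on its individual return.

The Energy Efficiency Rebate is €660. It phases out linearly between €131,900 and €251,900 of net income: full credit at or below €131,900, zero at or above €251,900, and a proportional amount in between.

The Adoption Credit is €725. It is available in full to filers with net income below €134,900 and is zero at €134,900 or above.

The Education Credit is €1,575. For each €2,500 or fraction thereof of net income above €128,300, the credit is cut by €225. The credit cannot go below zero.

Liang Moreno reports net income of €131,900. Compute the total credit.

€2,510

Energy Efficiency Rebate: €131,900 is at or below the €131,900 threshold, so the full €660 applies.
Adoption Credit: €131,900 is below the €134,900 cutoff, so the full €725 applies.
Education Credit: income exceeds €128,300 by €3,600, which is 2 full-or-partial €2,500 increments; reduction = 2 × €225 = €450, leaving €1,125.
Total: €660 + €725 + €1,125 = €2,510.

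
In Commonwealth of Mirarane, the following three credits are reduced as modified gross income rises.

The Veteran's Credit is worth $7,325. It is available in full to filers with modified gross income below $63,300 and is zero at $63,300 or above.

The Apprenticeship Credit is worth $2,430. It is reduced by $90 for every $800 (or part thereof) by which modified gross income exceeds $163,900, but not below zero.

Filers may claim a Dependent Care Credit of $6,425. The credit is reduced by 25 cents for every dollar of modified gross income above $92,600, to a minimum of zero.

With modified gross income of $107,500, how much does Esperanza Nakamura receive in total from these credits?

Veteran's Credit: $107,500 meets or exceeds the $63,300 cutoff, so the credit is $0.
Apprenticeship Credit: $107,500 is at or below the $163,900 threshold, so the full $2,430 applies.
Dependent Care Credit: 25% of the $14,900 excess over $92,600 is $3,725; credit = $6,425 − $3,725 = $2,700.
Total: $0 + $2,430 + $2,700 = $5,130.

$5,130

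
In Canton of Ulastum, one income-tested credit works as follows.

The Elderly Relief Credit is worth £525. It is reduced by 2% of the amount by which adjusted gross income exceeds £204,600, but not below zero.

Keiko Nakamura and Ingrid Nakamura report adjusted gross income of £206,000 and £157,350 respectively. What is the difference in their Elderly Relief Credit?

Keiko (£206,000): Elderly Relief Credit: 2% of the £1,400 excess over £204,600 is £28; credit = £525 − £28 = £497.
Ingrid (£157,350): Elderly Relief Credit: £157,350 is at or below the £204,600 threshold, so the full £525 applies.
Difference: |£497 − £525| = £28.

£28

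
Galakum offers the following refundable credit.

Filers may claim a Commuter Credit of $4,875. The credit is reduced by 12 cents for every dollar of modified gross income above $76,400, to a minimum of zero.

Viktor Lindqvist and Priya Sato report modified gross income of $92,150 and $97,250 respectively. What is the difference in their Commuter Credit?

Viktor ($92,150): Commuter Credit: 12% of the $15,750 excess over $76,400 is $1,890; credit = $4,875 − $1,890 = $2,985.
Priya ($97,250): Commuter Credit: 12% of the $20,850 excess over $76,400 is $2,502; credit = $4,875 − $2,502 = $2,373.
Difference: |$2,985 − $2,373| = $612.

$612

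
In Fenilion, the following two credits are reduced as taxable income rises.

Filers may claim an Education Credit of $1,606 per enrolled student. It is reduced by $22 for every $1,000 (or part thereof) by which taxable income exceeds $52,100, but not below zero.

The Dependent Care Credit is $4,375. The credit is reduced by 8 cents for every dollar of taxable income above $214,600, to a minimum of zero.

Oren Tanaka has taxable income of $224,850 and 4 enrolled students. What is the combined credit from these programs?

Education Credit: base = 4 × $1,606 = $6,424. income exceeds $52,100 by $172,750, which is 173 full-or-partial $1,000 increments; reduction = 173 × $22 = $3,806, leaving $2,618.
Dependent Care Credit: 8% of the $10,250 excess over $214,600 is $820; credit = $4,375 − $820 = $3,555.
Total: $2,618 + $3,555 = $6,173.

$6,173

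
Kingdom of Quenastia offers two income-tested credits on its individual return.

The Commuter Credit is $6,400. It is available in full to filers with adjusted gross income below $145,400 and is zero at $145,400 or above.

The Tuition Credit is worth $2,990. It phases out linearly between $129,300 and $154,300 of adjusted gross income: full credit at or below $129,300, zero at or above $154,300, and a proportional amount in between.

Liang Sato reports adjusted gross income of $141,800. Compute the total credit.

$7,895

Commuter Credit: $141,800 is below the $145,400 cutoff, so the full $6,400 applies.
Tuition Credit: $141,800 is $12,500 into a $25,000 phase-out range, leaving 12,500/25,000 of the credit: $2,990 × 12,500/25,000 = $1,495.
Total: $6,400 + $1,495 = $7,895.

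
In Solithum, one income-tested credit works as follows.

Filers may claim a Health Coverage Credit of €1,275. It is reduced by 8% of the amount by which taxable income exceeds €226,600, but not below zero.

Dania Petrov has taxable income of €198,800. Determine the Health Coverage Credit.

Health Coverage Credit: €198,800 is at or below the €226,600 threshold, so the full €1,275 applies.

€1,275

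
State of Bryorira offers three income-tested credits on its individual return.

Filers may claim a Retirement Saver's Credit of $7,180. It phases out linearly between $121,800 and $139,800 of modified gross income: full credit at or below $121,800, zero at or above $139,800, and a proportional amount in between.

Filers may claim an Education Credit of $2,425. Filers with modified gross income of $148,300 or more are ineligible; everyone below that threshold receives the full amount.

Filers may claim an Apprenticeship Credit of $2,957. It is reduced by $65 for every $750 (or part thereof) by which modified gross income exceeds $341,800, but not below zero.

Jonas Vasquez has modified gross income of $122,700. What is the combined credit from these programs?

Retirement Saver's Credit: $122,700 is $900 into a $18,000 phase-out range, leaving 17,100/18,000 of the credit: $7,180 × 17,100/18,000 = $6,821.
Education Credit: $122,700 is below the $148,300 cutoff, so the full $2,425 applies.
Apprenticeship Credit: $122,700 is at or below the $341,800 threshold, so the full $2,957 applies.
Total: $6,821 + $2,425 + $2,957 = $12,203.

$12,203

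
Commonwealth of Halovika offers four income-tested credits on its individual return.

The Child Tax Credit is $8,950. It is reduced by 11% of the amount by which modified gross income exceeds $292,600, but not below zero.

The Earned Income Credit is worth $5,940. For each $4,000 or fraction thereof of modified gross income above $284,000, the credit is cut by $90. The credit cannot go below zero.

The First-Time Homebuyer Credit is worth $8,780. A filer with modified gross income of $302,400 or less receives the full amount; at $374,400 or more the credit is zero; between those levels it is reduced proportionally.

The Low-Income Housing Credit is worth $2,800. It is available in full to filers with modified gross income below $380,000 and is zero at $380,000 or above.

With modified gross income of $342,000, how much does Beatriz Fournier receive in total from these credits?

$14,857

Child Tax Credit: 11% of the $49,400 excess over $292,600 is $5,434; credit = $8,950 − $5,434 = $3,516.
Earned Income Credit: income exceeds $284,000 by $58,000, which is 15 full-or-partial $4,000 increments; reduction = 15 × $90 = $1,350, leaving $4,590.
First-Time Homebuyer Credit: $342,000 is $39,600 into a $72,000 phase-out range, leaving 32,400/72,000 of the credit: $8,780 × 32,400/72,000 = $3,951.
Low-Income Housing Credit: $342,000 is below the $380,000 cutoff, so the full $2,800 applies.
Total: $3,516 + $4,590 + $3,951 + $2,800 = $14,857.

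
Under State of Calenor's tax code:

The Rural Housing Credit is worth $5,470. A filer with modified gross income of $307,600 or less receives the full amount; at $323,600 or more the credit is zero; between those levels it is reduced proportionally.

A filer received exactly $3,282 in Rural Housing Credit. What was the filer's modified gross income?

$3,282 is 3,282/5,470 of the full $5,470, so 2,188/5,470 of the $16,000 range has been used: income = $307,600 + $16,000 × 2,188/5,470 = $314,000.

$314,000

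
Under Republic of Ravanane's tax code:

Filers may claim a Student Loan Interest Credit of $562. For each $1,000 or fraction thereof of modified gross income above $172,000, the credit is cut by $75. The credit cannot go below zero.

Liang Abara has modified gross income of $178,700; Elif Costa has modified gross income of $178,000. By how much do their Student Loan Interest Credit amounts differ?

$75

Liang ($178,700): Student Loan Interest Credit: income exceeds $172,000 by $6,700, which is 7 full-or-partial $1,000 increments; reduction = 7 × $75 = $525, leaving $37.
Elif ($178,000): Student Loan Interest Credit: income exceeds $172,000 by $6,000, which is 6 full-or-partial $1,000 increments; reduction = 6 × $75 = $450, leaving $112.
Difference: |$37 − $112| = $75.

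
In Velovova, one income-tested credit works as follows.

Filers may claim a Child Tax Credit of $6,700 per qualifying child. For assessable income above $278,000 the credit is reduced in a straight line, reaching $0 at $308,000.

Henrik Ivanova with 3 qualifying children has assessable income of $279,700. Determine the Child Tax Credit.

Child Tax Credit: base = 3 × $6,700 = $20,100. $279,700 is $1,700 into a $30,000 phase-out range, leaving 28,300/30,000 of the credit: $20,100 × 28,300/30,000 = $18,961.

$18,961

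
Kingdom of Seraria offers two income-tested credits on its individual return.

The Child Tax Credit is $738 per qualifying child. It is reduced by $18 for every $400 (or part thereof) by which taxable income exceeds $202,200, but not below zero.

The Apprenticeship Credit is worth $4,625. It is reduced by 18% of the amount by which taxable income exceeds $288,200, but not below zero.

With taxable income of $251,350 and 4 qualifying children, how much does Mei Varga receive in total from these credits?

Child Tax Credit: base = 4 × $738 = $2,952. income exceeds $202,200 by $49,150, which is 123 full-or-partial $400 increments; reduction = 123 × $18 = $2,214, leaving $738.
Apprenticeship Credit: $251,350 is at or below the $288,200 threshold, so the full $4,625 applies.
Total: $738 + $4,625 = $5,363.

$5,363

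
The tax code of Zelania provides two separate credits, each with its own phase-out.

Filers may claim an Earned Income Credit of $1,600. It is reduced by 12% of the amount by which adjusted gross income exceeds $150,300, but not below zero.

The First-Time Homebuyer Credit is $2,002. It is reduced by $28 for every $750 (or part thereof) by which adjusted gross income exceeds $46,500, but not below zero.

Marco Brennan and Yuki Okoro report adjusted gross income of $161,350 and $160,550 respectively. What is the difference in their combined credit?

$96

Marco ($161,350): Earned Income Credit: 12% of the $11,050 excess over $150,300 is $1,326; credit = $1,600 − $1,326 = $274. First-Time Homebuyer Credit: income exceeds $46,500 by $114,850 → 154 increments × $28 = $4,312 ≥ base, so the credit is $0. total $274 + $0 = $274
Yuki ($160,550): Earned Income Credit: 12% of the $10,250 excess over $150,300 is $1,230; credit = $1,600 − $1,230 = $370. First-Time Homebuyer Credit: income exceeds $46,500 by $114,050 → 153 increments × $28 = $4,284 ≥ base, so the credit is $0. total $370 + $0 = $370
Difference: |$274 − $370| = $96.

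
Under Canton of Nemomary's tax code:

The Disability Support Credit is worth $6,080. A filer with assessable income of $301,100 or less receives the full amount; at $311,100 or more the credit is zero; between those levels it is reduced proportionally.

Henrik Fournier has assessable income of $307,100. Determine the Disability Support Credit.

Disability Support Credit: $307,100 is $6,000 into a $10,000 phase-out range, leaving 4,000/10,000 of the credit: $6,080 × 4,000/10,000 = $2,432.

$2,432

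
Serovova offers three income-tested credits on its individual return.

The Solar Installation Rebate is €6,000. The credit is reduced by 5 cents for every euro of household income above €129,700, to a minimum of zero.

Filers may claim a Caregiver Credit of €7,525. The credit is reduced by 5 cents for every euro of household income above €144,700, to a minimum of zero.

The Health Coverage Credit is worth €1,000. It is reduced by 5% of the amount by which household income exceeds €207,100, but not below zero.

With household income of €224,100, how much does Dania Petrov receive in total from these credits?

€4,985

Solar Installation Rebate: 5% of the €94,400 excess over €129,700 is €4,720; credit = €6,000 − €4,720 = €1,280.
Caregiver Credit: 5% of the €79,400 excess over €144,700 is €3,970; credit = €7,525 − €3,970 = €3,555.
Health Coverage Credit: 5% of the €17,000 excess over €207,100 is €850; credit = €1,000 − €850 = €150.
Total: €1,280 + €3,555 + €150 = €4,985.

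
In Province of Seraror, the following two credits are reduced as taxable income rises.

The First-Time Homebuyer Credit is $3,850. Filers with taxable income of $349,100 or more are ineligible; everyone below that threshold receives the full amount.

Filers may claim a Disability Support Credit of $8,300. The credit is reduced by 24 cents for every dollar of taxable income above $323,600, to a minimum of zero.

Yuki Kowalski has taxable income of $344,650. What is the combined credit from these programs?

First-Time Homebuyer Credit: $344,650 is below the $349,100 cutoff, so the full $3,850 applies.
Disability Support Credit: 24% of the $21,050 excess over $323,600 is $5,052; credit = $8,300 − $5,052 = $3,248.
Total: $3,850 + $3,248 = $7,098.

$7,098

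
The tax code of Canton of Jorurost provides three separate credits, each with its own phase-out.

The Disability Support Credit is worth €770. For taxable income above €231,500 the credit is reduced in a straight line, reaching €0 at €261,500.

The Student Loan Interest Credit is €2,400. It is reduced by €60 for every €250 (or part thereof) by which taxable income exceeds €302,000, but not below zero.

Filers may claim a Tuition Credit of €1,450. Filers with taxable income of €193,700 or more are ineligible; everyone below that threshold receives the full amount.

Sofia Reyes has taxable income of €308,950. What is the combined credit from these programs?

€720

Disability Support Credit: €308,950 is at or above €261,500, so the credit is €0.
Student Loan Interest Credit: income exceeds €302,000 by €6,950, which is 28 full-or-partial €250 increments; reduction = 28 × €60 = €1,680, leaving €720.
Tuition Credit: €308,950 meets or exceeds the €193,700 cutoff, so the credit is €0.
Total: €0 + €720 + €0 = €720.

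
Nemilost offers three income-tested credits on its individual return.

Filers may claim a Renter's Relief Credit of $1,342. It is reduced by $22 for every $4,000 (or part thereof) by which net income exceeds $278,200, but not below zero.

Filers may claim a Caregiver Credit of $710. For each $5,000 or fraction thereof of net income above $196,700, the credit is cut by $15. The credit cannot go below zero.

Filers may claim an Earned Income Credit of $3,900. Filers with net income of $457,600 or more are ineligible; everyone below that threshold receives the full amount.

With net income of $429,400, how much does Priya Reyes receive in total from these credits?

Renter's Relief Credit: income exceeds $278,200 by $151,200, which is 38 full-or-partial $4,000 increments; reduction = 38 × $22 = $836, leaving $506.
Caregiver Credit: income exceeds $196,700 by $232,700, which is 47 full-or-partial $5,000 increments; reduction = 47 × $15 = $705, leaving $5.
Earned Income Credit: $429,400 is below the $457,600 cutoff, so the full $3,900 applies.
Total: $506 + $5 + $3,900 = $4,411.

$4,411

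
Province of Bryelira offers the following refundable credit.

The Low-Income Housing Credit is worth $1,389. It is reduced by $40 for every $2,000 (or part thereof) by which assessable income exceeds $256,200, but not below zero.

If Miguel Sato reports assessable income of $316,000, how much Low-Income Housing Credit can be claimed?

Low-Income Housing Credit: income exceeds $256,200 by $59,800, which is 30 full-or-partial $2,000 increments; reduction = 30 × $40 = $1,200, leaving $189.

$189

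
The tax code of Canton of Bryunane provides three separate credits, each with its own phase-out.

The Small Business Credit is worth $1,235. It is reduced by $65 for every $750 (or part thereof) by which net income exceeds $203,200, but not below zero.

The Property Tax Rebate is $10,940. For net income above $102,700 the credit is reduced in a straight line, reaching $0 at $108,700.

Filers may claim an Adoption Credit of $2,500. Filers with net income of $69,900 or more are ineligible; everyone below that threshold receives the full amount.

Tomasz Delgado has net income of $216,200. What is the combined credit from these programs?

$65

Small Business Credit: income exceeds $203,200 by $13,000, which is 18 full-or-partial $750 increments; reduction = 18 × $65 = $1,170, leaving $65.
Property Tax Rebate: $216,200 is at or above $108,700, so the credit is $0.
Adoption Credit: $216,200 meets or exceeds the $69,900 cutoff, so the credit is $0.
Total: $65 + $0 + $0 = $65.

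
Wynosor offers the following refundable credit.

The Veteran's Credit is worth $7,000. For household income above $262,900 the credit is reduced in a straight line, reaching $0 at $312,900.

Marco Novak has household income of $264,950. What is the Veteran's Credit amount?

Veteran's Credit: $264,950 is $2,050 into a $50,000 phase-out range, leaving 47,950/50,000 of the credit: $7,000 × 47,950/50,000 = $6,713.

$6,713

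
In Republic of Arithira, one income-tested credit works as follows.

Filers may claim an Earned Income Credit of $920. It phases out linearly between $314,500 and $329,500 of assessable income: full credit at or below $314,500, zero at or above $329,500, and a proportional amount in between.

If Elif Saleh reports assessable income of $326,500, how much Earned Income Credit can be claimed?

$184

Earned Income Credit: $326,500 is $12,000 into a $15,000 phase-out range, leaving 3,000/15,000 of the credit: $920 × 3,000/15,000 = $184.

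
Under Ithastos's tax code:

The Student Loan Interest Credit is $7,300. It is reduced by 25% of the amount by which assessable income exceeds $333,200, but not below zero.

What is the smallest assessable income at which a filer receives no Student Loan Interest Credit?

The credit falls by 25% of each dollar above $333,200, so it reaches zero when the excess is $7,300 / 25% = $29,200: income = $333,200 + $29,200 = $362,400.

$362,400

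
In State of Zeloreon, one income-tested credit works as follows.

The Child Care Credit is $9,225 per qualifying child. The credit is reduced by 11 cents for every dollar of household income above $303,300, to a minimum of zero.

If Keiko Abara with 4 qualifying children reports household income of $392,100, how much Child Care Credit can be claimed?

Child Care Credit: base = 4 × $9,225 = $36,900. 11% of the $88,800 excess over $303,300 is $9,768; credit = $36,900 − $9,768 = $27,132.

$27,132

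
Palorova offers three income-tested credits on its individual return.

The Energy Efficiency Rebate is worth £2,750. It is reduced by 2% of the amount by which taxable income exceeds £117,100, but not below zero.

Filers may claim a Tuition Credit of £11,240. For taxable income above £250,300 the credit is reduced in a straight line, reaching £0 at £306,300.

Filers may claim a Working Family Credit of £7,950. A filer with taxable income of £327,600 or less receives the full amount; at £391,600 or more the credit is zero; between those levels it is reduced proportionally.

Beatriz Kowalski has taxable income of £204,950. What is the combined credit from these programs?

Energy Efficiency Rebate: 2% of the £87,850 excess over £117,100 is £1,757; credit = £2,750 − £1,757 = £993.
Tuition Credit: £204,950 is at or below the £250,300 threshold, so the full £11,240 applies.
Working Family Credit: £204,950 is at or below the £327,600 threshold, so the full £7,950 applies.
Total: £993 + £11,240 + £7,950 = £20,183.

£20,183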